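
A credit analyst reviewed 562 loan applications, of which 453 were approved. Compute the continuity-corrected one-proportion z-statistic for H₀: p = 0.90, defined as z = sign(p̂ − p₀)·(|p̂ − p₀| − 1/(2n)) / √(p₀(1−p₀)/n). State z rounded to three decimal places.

z = -7.354

Sample proportion p̂ = 453/562 = 0.80605. p̂ − p₀ = -0.093950.
1/(2n) = 0.000890.
Corrected numerator: |-0.093950| − 0.000890 = 0.093060.
SE₀ = √(0.90·0.10/562) = 0.012655.
z = (−)0.093060/0.012655 = -7.354.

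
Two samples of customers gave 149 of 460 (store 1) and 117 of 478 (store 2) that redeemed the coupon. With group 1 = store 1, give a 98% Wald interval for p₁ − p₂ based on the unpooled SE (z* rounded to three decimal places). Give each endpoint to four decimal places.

p̂₁ = 0.32391, p̂₂ = 0.24477, so the observed difference is 0.07914.
Unpooled SE = √(p̂₁(1−p̂₁)/n₁ + p̂₂(1−p̂₂)/n₂) = √(0.000476073 + 0.000386731) = 0.029374.
z* = 2.326 at the 98% level. Margin of error = 0.06832.
Interval: 0.07914 ± 0.06832 → (0.0108, 0.1475).

(0.0108, 0.1475)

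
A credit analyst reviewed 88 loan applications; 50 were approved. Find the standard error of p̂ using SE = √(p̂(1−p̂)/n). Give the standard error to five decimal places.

SE = 0.05280

p̂ = 50/88 = 0.56818.
p̂(1−p̂) = 0.56818·0.43182 = 0.245351.
SE = √(0.245351/88) = 0.05280.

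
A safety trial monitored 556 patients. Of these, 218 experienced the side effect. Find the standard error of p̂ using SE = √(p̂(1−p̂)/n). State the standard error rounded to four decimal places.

With x = 218 successes in n = 556, p̂ = 0.39209.
p̂(1−p̂) = 0.238355.
SE = √(0.238355/556) = 0.0207.

SE = 0.0207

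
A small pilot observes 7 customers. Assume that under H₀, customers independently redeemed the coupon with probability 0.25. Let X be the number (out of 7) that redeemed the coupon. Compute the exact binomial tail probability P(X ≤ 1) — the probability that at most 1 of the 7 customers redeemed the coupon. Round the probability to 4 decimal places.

P = 0.4449

X ~ Binomial(n=7, p=0.25).
P(X ≤ 1) = C(7,0)·0.25^0·0.75^7 + C(7,1)·0.25^1·0.75^6.
= 0.133484 + 0.311462 = 0.4449.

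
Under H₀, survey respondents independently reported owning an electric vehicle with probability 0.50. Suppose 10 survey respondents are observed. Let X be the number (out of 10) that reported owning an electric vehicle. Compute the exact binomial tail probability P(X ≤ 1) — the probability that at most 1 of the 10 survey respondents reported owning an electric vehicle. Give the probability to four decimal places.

X ~ Binomial(n=10, p=0.50).
P(X ≤ 1) = C(10,0)·0.50^0·0.50^10 + C(10,1)·0.50^1·0.50^9.
= 0.000977 + 0.009766 = 0.0107.

P = 0.0107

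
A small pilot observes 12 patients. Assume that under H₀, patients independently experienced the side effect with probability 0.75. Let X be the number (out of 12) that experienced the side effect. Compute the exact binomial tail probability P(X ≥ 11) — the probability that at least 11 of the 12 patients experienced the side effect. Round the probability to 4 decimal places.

P = 0.1584

X ~ Binomial(n=12, p=0.75).
P(X ≥ 11) = C(12,11)·0.75^11·0.25^1 + C(12,12)·0.75^12·0.25^0.
= 0.126705 + 0.031676 = 0.1584.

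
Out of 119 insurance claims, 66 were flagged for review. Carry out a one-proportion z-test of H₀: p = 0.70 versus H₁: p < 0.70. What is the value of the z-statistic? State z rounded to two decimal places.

z = -3.46

p̂ = 66/119 = 0.55462.
SE₀ = √(0.70·0.30/119) = 0.042008.
z = (0.55462 − 0.70)/0.042008 = -0.14538/0.042008 = -3.46.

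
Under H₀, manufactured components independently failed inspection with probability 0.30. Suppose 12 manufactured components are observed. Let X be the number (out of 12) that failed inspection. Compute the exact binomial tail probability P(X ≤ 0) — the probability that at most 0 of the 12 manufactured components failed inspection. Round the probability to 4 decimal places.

P = 0.0138

X ~ Binomial(n=12, p=0.30).
P(X ≤ 0) = C(12,0)·0.30^0·0.70^12.
= 0.013841 = 0.0138.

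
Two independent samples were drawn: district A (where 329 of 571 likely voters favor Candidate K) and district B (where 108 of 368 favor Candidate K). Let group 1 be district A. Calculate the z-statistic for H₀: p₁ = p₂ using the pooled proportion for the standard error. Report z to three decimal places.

Sample proportions: p̂₁ = 329/571 = 0.57618 and p̂₂ = 108/368 = 0.29348.
Pooled p̂ = (329+108)/(571+368) = 437/939 = 0.46539.
Pooled SE = √[0.2488021·0.00446870] ≈ 0.033344.
z = (p̂₁ − p̂₂)/SE = (0.57618 − 0.29348)/0.033344 = 0.28270/0.033344 = 8.478.

z = 8.478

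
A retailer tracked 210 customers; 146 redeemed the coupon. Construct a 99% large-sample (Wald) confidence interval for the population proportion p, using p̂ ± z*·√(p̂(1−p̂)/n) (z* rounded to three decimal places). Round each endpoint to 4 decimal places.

(0.6134, 0.7771)

The sample proportion is 146/210 = 0.69524.
SE(p̂) = √(0.69524·0.30476/210) = 0.031764.
z* = 2.576 at the 99% level.
Margin = 2.576·0.031764 = 0.08182.
Interval: 0.69524 ± 0.08182 → (0.6134, 0.7771).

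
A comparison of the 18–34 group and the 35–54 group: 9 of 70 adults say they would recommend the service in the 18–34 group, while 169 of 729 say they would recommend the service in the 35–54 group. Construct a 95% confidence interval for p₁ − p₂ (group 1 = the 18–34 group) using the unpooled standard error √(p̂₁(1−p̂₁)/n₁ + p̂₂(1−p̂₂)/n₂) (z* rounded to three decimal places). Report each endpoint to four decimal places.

(-0.1874, -0.0191)

p̂₁ = 9/70 = 0.12857, p̂₂ = 169/729 = 0.23182; p̂₁ − p̂₂ = -0.10325.
Unpooled SE = √(p̂₁(1−p̂₁)/n₁ + p̂₂(1−p̂₂)/n₂) = √(0.001600583 + 0.000244282) = 0.042952.
For 95% confidence, z* = 1.960. Margin = 1.960·0.042952 = 0.08419.
Interval: -0.10325 ± 0.08419 → (-0.1874, -0.0191).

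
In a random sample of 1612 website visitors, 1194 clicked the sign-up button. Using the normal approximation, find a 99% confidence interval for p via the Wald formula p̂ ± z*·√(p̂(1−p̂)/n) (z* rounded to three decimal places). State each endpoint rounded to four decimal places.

(0.7126, 0.7688)

The sample proportion is 1194/1612 = 0.74069.
Standard error of p̂: √(0.192066/1612) = √0.000119148 = 0.010915.
The 99% critical value is z* = 2.576.
Margin of error: 2.576 × 0.010915 = 0.02812.
So the interval runs from 0.7126 to 0.7688.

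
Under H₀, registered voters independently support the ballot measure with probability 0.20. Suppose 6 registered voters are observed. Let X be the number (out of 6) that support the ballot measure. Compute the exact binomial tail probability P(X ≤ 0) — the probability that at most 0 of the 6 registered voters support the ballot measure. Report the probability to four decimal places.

X is binomial with n = 6 and p = 0.20.
P(X ≤ 0) = C(6,0)·0.20^0·0.80^6.
= 0.262144 = 0.2621.

P = 0.2621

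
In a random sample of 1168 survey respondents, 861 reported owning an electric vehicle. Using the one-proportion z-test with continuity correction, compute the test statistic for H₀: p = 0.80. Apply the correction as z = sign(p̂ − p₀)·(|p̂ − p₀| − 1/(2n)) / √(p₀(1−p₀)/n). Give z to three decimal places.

z = -5.333

Sample proportion p̂ = 861/1168 = 0.73716. p̂ − p₀ = -0.062842.
1/(2n) = 0.000428.
Corrected numerator: |-0.062842| − 0.000428 = 0.062414.
SE₀ = √(0.80·0.20/1168) = 0.011704.
z = (−)0.062414/0.011704 = -5.333.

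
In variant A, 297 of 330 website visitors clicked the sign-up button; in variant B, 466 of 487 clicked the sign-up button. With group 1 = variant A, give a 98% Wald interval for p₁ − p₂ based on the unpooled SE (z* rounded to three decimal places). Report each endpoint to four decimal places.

(-0.1009, -0.0129)

p̂₁ = 297/330 = 0.90000, p̂₂ = 466/487 = 0.95688; p̂₁ − p̂₂ = -0.05688.
Unpooled SE = √(p̂₁(1−p̂₁)/n₁ + p̂₂(1−p̂₂)/n₂) = √(0.000272727 + 0.000084726) = 0.018906.
The 98% critical value is z* = 2.326. Margin of error = 0.04398.
Interval: -0.05688 ± 0.04398 → (-0.1009, -0.0129).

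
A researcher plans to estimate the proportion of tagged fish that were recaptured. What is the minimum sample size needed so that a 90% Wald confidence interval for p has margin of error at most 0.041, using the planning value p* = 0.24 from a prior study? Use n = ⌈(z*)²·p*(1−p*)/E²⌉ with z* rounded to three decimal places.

z* = 1.645 at the 90% level.
p*(1−p*) = 0.24·0.76 = 0.1824.
Required n before rounding: 2.706025 × 0.1824 / 0.041² = 293.622.
⌈293.622⌉ = 294.

n = 294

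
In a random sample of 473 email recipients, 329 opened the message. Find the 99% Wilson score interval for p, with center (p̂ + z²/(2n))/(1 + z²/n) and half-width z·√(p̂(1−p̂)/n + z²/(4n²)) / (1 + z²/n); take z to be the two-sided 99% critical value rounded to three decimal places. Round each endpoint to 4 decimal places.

(0.6387, 0.7470)

p̂ = 329/473 = 0.69556; z = 2.576, so z² = 6.635776.
Denominator 1 + z²/n = 1 + 6.635776/473 = 1.014029.
Adjusted center: (0.69556 + z²/(2n))/1.014029 = 0.69285.
Radicand: p̂(1−p̂)/n + z²/(4n²) = 0.000447687 + 0.000007415 = 0.000455102.
Half-width = z·√(radicand)/denom = 2.576·0.021333/1.014029 = 0.05419.
So the interval runs from 0.6387 to 0.7470.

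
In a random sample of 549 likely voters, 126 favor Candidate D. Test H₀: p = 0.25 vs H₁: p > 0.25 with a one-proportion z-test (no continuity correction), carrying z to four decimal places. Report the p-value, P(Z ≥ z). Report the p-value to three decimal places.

p-value = 0.866

p̂ = 126/549 = 0.22951.
Under H₀, SE = √(p₀(1−p₀)/n) = √(0.25·0.75/549) = √0.000341530 = 0.018481.
Test statistic (full precision, shown to 4 dp): z = (126/549 − 0.25)/SE₀ ≈ -1.1088.
p-value = P(Z ≥ z) with z = -1.1088 → 0.866.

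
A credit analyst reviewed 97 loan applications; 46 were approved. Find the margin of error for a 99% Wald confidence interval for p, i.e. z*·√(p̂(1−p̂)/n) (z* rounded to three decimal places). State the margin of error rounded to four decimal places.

ME = 0.1306

Sample proportion p̂ = 46/97 = 0.47423.
Standard error of p̂: √(0.249336/97) = √0.002570472 = 0.050700.
z* = 2.576 at the 99% level.
Margin of error = z*·SE = 2.576 × 0.050700 = 0.1306.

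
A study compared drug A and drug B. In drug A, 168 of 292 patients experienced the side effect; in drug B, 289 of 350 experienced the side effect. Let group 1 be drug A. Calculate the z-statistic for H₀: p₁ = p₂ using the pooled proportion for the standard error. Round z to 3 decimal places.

z = -6.975

Sample proportions: p̂₁ = 168/292 = 0.57534 and p̂₂ = 289/350 = 0.82571.
Pooled p̂ = (168+289)/(292+350) = 457/642 = 0.71184.
SE = √[p̂(1−p̂)(1/n₁+1/n₂)] = √[0.71184·0.28816·(1/292+1/350)] ≈ 0.035896.
z = (p̂₁ − p̂₂)/SE = (0.57534 − 0.82571)/0.035896 = -0.25037/0.035896 = -6.975.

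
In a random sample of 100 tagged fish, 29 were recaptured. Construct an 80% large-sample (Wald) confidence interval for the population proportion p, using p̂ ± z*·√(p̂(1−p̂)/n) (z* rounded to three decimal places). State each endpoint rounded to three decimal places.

With x = 29 successes in n = 100, p̂ = 0.29000.
SE(p̂) = √(0.29000·0.71000/100) = 0.045376.
z* = 1.282 at the 80% level.
Margin of error: 1.282 × 0.045376 = 0.05817.
Interval: 0.29000 ± 0.05817 → (0.232, 0.348).

(0.232, 0.348)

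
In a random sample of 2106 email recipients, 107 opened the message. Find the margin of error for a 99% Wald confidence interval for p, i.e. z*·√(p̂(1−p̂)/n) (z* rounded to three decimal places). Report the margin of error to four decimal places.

With x = 107 successes in n = 2106, p̂ = 0.05081.
Standard error of p̂: √(0.048226/2106) = √0.000022899 = 0.004785.
The 99% critical value is z* = 2.576.
So ME = 0.0123.

ME = 0.0123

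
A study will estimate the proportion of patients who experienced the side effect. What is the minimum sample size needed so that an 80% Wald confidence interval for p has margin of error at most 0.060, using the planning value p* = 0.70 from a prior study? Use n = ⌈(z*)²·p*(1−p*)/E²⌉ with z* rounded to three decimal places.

n = 96

z* = 1.282 at the 80% level.
p*(1−p*) = 0.70·0.30 = 0.2100.
Required n before rounding: 1.643524 × 0.2100 / 0.060² = 95.872.
⌈95.872⌉ = 96.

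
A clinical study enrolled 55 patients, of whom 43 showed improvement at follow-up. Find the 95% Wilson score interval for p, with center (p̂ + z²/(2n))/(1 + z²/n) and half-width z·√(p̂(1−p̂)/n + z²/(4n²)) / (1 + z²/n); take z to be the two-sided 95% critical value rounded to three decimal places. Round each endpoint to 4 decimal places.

(0.6563, 0.8705)

p̂ = 43/55 = 0.78182; z = 1.960, so z² = 3.841600.
Denominator 1 + z²/n = 1 + 3.841600/55 = 1.069847.
Center = (0.78182 + 0.034924)/1.069847 = 0.76342.
Radicand: p̂(1−p̂)/n + z²/(4n²) = 0.003101427 + 0.000317488 = 0.003418915.
Half-width = 1.960·√0.003418915/1.069847 = 0.10712.
Interval: 0.76342 ± 0.10712 → (0.6563, 0.8705).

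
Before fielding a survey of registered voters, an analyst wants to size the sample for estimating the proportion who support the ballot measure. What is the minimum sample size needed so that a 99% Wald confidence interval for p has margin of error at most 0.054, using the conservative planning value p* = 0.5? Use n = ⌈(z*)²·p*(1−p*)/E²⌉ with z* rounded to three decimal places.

n = 569

For 99% confidence, z* = 2.576.
p*(1−p*) = 0.50·0.50 = 0.2500.
Required n before rounding: 6.635776 × 0.2500 / 0.054² = 568.911.
Rounding up, n = 569.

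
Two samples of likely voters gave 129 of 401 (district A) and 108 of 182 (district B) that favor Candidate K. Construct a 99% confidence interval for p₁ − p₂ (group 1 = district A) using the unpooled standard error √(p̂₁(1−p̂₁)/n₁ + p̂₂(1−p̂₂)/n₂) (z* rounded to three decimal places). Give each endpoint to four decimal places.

p̂₁ = 0.32170, p̂₂ = 0.59341, so the observed difference is -0.27171.
SE = √(0.000544159 + 0.001325688) = √0.001869847 = 0.043242.
z* = 2.576 at the 99% level. Margin = 2.576·0.043242 = 0.11139.
So the interval runs from -0.3831 to -0.1603.

(-0.3831, -0.1603)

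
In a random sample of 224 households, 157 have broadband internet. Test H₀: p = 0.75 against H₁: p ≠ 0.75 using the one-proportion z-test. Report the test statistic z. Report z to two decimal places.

The sample proportion is 157/224 = 0.70089.
Under H₀, SE = √(p₀(1−p₀)/n) = √(0.75·0.25/224) = √0.000837054 = 0.028932.
z = (p̂ − p₀)/SE = (0.70089 − 0.75)/0.028932 = -1.70.

z = -1.70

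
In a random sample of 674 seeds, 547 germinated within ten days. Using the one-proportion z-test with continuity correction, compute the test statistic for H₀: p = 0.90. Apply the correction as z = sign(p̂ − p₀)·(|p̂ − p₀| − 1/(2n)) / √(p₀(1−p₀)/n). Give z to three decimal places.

p̂ = 547/674 = 0.81157. p̂ − p₀ = -0.088427.
Continuity correction 1/(2n) = 1/1348 = 0.000742.
Corrected numerator: |-0.088427| − 0.000742 = 0.087685.
Under H₀, SE = √(p₀(1−p₀)/n) = √(0.90·0.10/674) = √0.000133531 = 0.011556.
z = (−)0.087685/0.011556 = -7.588.

z = -7.588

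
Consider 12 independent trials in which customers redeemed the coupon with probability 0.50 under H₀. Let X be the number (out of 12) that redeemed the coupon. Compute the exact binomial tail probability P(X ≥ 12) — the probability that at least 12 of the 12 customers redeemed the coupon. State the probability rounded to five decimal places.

X ~ Binomial(n=12, p=0.50).
P(X ≥ 12) = C(12,12)·0.50^12·0.50^0.
= 0.000244 = 0.00024.

P = 0.00024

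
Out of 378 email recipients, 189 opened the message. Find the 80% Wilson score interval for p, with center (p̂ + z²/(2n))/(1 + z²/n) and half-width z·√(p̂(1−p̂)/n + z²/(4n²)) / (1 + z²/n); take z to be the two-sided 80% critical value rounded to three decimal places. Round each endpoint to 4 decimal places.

p̂ = 189/378 = 0.50000; z = 1.282, so z² = 1.643524.
1 + z²/n = 1.004348.
Center = (0.50000 + 0.002174)/1.004348 = 0.50000.
Radicand: p̂(1−p̂)/n + z²/(4n²) = 0.000661376 + 0.000002876 = 0.000664252.
Half-width = z·√(radicand)/denom = 1.282·0.025773/1.004348 = 0.03290.
CI: 0.50000 ± 0.03290 = (0.4671, 0.5329).

(0.4671, 0.5329)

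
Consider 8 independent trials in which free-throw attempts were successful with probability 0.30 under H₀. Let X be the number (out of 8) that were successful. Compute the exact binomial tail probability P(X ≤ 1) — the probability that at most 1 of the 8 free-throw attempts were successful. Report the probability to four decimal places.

P = 0.2553

X is binomial with n = 8 and p = 0.30.
P(X ≤ 1) = C(8,0)·0.30^0·0.70^8 + C(8,1)·0.30^1·0.70^7.
= 0.057648 + 0.197650 = 0.2553.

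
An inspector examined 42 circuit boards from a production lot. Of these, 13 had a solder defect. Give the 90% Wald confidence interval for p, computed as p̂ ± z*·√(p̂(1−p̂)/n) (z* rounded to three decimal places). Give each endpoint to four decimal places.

(0.1922, 0.4269)

p̂ = 13/42 = 0.30952.
Standard error of p̂: √(0.213719/42) = √0.005088543 = 0.071334.
z* = 1.645 at the 90% level.
Margin of error: 1.645 × 0.071334 = 0.11734.
Interval: 0.30952 ± 0.11734 → (0.1922, 0.4269).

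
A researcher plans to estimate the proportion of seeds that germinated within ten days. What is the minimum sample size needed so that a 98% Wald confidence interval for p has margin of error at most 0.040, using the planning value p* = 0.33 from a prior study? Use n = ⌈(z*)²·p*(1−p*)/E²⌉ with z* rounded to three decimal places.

n = 748

z* = 2.326 at the 98% level.
p*(1−p*) = 0.33·0.67 = 0.2211.
(z*)²·p*(1−p*)/E² = 5.410276·0.2211/0.001600 = 747.633.
Rounding up, n = 748.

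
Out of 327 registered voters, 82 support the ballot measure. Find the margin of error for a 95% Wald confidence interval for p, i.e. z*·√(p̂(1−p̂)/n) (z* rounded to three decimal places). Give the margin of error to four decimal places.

Sample proportion p̂ = 82/327 = 0.25076.
SE = √(p̂(1−p̂)/n) = √(0.187882/327) = 0.023970.
For 95% confidence, z* = 1.960.
So ME = 0.0470.

ME = 0.0470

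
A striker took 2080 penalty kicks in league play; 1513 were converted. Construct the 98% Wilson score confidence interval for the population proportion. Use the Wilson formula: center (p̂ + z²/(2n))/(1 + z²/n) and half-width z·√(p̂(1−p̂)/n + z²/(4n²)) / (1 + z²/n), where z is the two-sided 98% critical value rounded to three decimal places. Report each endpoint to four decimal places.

(0.7041, 0.7495)

p̂ = 1513/2080 = 0.72740; z = 2.326, so z² = 5.410276.
1 + z²/n = 1.002601.
Adjusted center: (0.72740 + z²/(2n))/1.002601 = 0.72681.
Radicand: p̂(1−p̂)/n + z²/(4n²) = 0.000095331 + 0.000000313 = 0.000095644.
Half-width = z·√(radicand)/denom = 2.326·0.009780/1.002601 = 0.02269.
CI: 0.72681 ± 0.02269 = (0.7041, 0.7495).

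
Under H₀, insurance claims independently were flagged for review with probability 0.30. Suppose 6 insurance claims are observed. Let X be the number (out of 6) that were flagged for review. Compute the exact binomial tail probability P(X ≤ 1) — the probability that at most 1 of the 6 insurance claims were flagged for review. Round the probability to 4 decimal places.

P = 0.4202

X ~ Binomial(n=6, p=0.30).
P(X ≤ 1) = C(6,0)·0.30^0·0.70^6 + C(6,1)·0.30^1·0.70^5.
= 0.117649 + 0.302526 = 0.4202.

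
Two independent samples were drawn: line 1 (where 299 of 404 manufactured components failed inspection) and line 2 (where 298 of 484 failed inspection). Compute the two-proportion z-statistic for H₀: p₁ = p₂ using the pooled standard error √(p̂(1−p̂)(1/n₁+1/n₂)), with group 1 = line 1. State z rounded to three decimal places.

z = 3.933

Sample proportions: p̂₁ = 299/404 = 0.74010 and p̂₂ = 298/484 = 0.61570.
Pooling: p̂ = 597/888 = 0.67230.
SE = √[p̂(1−p̂)(1/n₁+1/n₂)] = √[0.67230·0.32770·(1/404+1/484)] ≈ 0.031631.
z = 0.12440/0.031631 = 3.933.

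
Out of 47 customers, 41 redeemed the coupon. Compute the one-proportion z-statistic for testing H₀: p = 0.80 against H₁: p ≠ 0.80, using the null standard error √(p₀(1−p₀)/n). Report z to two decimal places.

z = 1.24

Sample proportion p̂ = 41/47 = 0.87234.
Null standard error: √(0.80·0.20/47) = √0.003404255 = 0.058346.
z = (p̂ − p₀)/SE = (0.87234 − 0.80)/0.058346 = 1.24.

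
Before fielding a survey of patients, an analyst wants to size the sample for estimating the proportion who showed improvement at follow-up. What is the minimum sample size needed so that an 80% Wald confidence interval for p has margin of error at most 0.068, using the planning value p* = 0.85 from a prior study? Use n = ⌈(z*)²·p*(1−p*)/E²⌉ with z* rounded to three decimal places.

n = 46

z* = 1.282 at the 80% level.
p*(1−p*) = 0.85·0.15 = 0.1275.
(z*)²·p*(1−p*)/E² = 1.643524·0.1275/0.004624 = 45.318.
Rounding up, n = 46.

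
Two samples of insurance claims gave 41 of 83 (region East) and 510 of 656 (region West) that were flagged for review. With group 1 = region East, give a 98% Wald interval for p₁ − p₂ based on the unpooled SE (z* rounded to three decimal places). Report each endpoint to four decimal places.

p̂₁ = 0.49398, p̂₂ = 0.77744, so the observed difference is -0.28346.
SE = √(0.003011611 + 0.000263762) = √0.003275373 = 0.057231.
For 98% confidence, z* = 2.326. Margin = 2.326·0.057231 = 0.13312.
So the interval runs from -0.4166 to -0.1503.

(-0.4166, -0.1503)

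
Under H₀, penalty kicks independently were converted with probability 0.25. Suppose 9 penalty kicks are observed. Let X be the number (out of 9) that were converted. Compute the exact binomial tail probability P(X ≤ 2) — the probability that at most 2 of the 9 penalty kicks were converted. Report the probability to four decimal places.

X is binomial with n = 9 and p = 0.25.
P(X ≤ 2) = C(9,0)·0.25^0·0.75^9 + C(9,1)·0.25^1·0.75^8 + C(9,2)·0.25^2·0.75^7.
= 0.075085 + 0.225254 + 0.300339 = 0.6007.

P = 0.6007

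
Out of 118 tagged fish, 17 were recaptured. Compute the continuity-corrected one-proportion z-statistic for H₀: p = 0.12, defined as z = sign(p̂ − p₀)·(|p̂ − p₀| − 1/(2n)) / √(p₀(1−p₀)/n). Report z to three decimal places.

With x = 17 successes in n = 118, p̂ = 0.14407. p̂ − p₀ = 0.024068.
Continuity correction 1/(2n) = 1/236 = 0.004237.
Corrected numerator: |0.024068| − 0.004237 = 0.019831.
SE₀ = √(0.12·0.88/118) = 0.029915.
z = +0.019831/0.029915 = 0.663.

z = 0.663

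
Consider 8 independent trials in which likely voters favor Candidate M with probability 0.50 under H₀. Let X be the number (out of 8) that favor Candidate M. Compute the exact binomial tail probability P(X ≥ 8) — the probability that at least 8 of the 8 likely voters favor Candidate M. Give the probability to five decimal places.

X ~ Binomial(n=8, p=0.50).
P(X ≥ 8) = C(8,8)·0.50^8·0.50^0.
= 0.003906 = 0.00391.

P = 0.00391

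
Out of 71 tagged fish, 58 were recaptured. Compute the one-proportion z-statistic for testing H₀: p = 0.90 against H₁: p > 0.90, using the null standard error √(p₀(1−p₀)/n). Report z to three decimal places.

z = -2.334

p̂ = 58/71 = 0.81690.
SE₀ = √(0.90·0.10/71) = 0.035603.
z = (0.81690 − 0.90)/0.035603 = -0.08310/0.035603 = -2.334.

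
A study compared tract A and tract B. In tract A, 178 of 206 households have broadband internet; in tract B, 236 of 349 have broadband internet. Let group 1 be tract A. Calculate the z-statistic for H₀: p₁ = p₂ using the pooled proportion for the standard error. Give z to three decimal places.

z = 4.912

p̂₁ = 178/206 = 0.86408, p̂₂ = 236/349 = 0.67622.
Pooling: p̂ = 414/555 = 0.74595.
SE = √[p̂(1−p̂)(1/n₁+1/n₂)] = √[0.74595·0.25405·(1/206+1/349)] ≈ 0.038249.
z = (p̂₁ − p̂₂)/SE = (0.86408 − 0.67622)/0.038249 = 0.18786/0.038249 = 4.912.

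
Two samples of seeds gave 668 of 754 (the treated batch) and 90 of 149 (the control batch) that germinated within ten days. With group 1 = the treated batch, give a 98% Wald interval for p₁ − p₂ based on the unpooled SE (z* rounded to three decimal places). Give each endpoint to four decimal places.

(0.1849, 0.3789)

p̂₁ = 668/754 = 0.88594, p̂₂ = 90/149 = 0.60403; p̂₁ − p̂₂ = 0.28191.
Unpooled SE = √(p̂₁(1−p̂₁)/n₁ + p̂₂(1−p̂₂)/n₂) = √(0.000134017 + 0.001605224) = 0.041704.
For 98% confidence, z* = 2.326. Margin of error = 0.09700.
So the interval runs from 0.1849 to 0.3789.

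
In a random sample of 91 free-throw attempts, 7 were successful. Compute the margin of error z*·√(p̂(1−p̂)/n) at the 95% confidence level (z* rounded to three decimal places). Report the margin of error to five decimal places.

The sample proportion is 7/91 = 0.07692.
SE(p̂) = √(0.07692·0.92308/91) = 0.027934.
z* = 1.960 at the 95% level.
So ME = 0.05475.

ME = 0.05475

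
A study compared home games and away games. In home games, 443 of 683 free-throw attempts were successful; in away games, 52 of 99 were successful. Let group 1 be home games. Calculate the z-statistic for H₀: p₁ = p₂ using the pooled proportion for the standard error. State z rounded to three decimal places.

p̂₁ = 443/683 = 0.64861, p̂₂ = 52/99 = 0.52525.
Pooled p̂ = (443+52)/(683+99) = 495/782 = 0.63299.
SE = √[p̂(1−p̂)(1/n₁+1/n₂)] = √[0.63299·0.36701·(1/683+1/99)] ≈ 0.051834.
z = (p̂₁ − p̂₂)/SE = (0.64861 − 0.52525)/0.051834 = 0.12336/0.051834 = 2.380.

z = 2.380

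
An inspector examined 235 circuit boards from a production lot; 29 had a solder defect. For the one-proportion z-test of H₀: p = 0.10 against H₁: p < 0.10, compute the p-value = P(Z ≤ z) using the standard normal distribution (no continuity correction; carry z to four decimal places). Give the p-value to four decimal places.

p-value = 0.8841

The sample proportion is 29/235 = 0.12340.
Null standard error: √(0.10·0.90/235) = √0.000382979 = 0.019570.
z = (p̂ − p₀)/SE = (29/235 − 0.10)/0.019570 ≈ 1.1959.
From the standard normal, P(Z ≤ z) = 0.8841.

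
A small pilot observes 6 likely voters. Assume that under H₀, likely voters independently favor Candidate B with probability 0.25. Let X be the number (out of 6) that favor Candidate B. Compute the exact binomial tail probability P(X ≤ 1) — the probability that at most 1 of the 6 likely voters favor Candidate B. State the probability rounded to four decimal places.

P = 0.5339

X is binomial with n = 6 and p = 0.25.
P(X ≤ 1) = C(6,0)·0.25^0·0.75^6 + C(6,1)·0.25^1·0.75^5.
= 0.177979 + 0.355957 = 0.5339.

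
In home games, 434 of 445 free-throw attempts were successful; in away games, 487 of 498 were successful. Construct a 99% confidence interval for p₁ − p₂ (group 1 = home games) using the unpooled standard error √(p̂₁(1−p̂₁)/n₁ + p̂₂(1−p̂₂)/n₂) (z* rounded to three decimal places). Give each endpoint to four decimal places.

(-0.0281, 0.0228)

p̂₁ = 0.97528, p̂₂ = 0.97791, so the observed difference is -0.00263.
SE = √(0.000054175 + 0.000043374) = √0.000097549 = 0.009877.
The 99% critical value is z* = 2.576. Margin = 2.576·0.009877 = 0.02544.
Interval: -0.00263 ± 0.02544 → (-0.0281, 0.0228).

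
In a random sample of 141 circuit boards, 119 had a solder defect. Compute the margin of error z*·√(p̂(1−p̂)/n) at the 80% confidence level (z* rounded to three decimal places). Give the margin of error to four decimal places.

With x = 119 successes in n = 141, p̂ = 0.84397.
Standard error of p̂: √(0.131684/141) = √0.000933926 = 0.030560.
z* = 1.282 at the 80% level.
ME = 1.282·0.030560 = 0.0392.

ME = 0.0392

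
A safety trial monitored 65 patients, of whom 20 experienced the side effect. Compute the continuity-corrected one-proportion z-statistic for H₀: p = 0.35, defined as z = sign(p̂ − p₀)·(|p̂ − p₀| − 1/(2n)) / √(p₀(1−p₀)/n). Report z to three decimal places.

With x = 20 successes in n = 65, p̂ = 0.30769. p̂ − p₀ = -0.042308.
1/(2n) = 0.007692.
Corrected numerator: |-0.042308| − 0.007692 = 0.034616.
SE₀ = √(0.35·0.65/65) = 0.059161.
z = −0.034616/0.059161 = -0.585.

z = -0.585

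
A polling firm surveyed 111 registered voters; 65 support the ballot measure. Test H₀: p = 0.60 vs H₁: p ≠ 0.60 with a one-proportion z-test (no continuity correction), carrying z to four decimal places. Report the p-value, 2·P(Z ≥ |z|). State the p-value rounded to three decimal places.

p̂ = 65/111 = 0.58559.
Under H₀, SE = √(p₀(1−p₀)/n) = √(0.60·0.40/111) = √0.002162162 = 0.046499.
Test statistic (full precision, shown to 4 dp): z = (65/111 − 0.60)/SE₀ ≈ -0.3100.
p-value = 2·P(Z ≥ |z|) with z = -0.3100 → 0.757.

p-value = 0.757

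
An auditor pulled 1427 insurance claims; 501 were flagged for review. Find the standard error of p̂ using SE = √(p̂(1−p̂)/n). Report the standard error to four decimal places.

SE = 0.0126

The sample proportion is 501/1427 = 0.35109.
p̂(1−p̂) = 0.35109·0.64891 = 0.227826.
SE = √(0.227826/1427) = √0.000159654 = 0.0126.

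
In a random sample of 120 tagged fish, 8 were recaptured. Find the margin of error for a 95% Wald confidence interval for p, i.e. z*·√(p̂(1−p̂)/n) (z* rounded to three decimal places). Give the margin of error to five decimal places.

ME = 0.04463

The sample proportion is 8/120 = 0.06667.
SE(p̂) = √(0.06667·0.93333/120) = 0.022771.
For 95% confidence, z* = 1.960.
ME = 1.960·0.022771 = 0.04463.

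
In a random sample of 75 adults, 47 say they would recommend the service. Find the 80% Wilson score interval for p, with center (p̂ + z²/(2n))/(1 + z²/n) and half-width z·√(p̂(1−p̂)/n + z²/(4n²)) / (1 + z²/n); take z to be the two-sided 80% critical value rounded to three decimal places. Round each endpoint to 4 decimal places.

Here p̂ = 47/75 = 0.62667 and z = 1.282 (z² = 1.643524).
1 + z²/n = 1.021914.
Center = (0.62667 + 0.010957)/1.021914 = 0.62395.
Radicand: p̂(1−p̂)/n + z²/(4n²) = 0.003119407 + 0.000073046 = 0.003192453.
Half-width = z·√(radicand)/denom = 1.282·0.056502/1.021914 = 0.07088.
CI: 0.62395 ± 0.07088 = (0.5531, 0.6948).

(0.5531, 0.6948)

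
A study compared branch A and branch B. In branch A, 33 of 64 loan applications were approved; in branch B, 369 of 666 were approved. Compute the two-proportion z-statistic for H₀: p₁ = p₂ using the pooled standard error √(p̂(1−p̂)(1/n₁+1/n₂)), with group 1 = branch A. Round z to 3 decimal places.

Sample proportions: p̂₁ = 33/64 = 0.51562 and p̂₂ = 369/666 = 0.55405.
Pooling: p̂ = 402/730 = 0.55068.
Pooled SE = √[0.2474310·0.01712650] ≈ 0.065097.
z = (p̂₁ − p̂₂)/SE = (0.51562 − 0.55405)/0.065097 = -0.03843/0.065097 = -0.590.

z = -0.590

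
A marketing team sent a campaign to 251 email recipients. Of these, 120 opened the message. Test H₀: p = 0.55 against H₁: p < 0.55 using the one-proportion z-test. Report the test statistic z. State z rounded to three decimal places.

z = -2.290

p̂ = 120/251 = 0.47809.
SE₀ = √(0.55·0.45/251) = 0.031402.
z = (0.47809 − 0.55)/0.031402 = -0.07191/0.031402 = -2.290.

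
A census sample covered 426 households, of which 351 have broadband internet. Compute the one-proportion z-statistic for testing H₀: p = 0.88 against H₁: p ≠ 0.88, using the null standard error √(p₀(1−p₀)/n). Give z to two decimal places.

With x = 351 successes in n = 426, p̂ = 0.82394.
SE₀ = √(0.88·0.12/426) = 0.015744.
Test statistic: z = -0.05606/0.015744 = -3.56.

z = -3.56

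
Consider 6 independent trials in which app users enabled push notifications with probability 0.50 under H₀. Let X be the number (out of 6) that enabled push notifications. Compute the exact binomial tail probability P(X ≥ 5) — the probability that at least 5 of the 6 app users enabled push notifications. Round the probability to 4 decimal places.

P = 0.1094

X is binomial with n = 6 and p = 0.50.
P(X ≥ 5) = C(6,5)·0.50^5·0.50^1 + C(6,6)·0.50^6·0.50^0.
= 0.093750 + 0.015625 = 0.1094.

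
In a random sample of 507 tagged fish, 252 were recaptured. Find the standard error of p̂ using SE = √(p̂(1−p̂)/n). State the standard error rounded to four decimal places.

p̂ = 252/507 = 0.49704.
p̂(1−p̂) = 0.49704·0.50296 = 0.249991.
SE = √(0.249991/507) = √0.000493079 = 0.0222.

SE = 0.0222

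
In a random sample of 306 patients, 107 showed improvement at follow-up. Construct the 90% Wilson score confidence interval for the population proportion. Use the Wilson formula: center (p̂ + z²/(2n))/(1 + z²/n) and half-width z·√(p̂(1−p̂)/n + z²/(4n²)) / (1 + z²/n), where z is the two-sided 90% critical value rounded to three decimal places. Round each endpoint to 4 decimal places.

Here p̂ = 107/306 = 0.34967 and z = 1.645 (z² = 2.706025).
Denominator 1 + z²/n = 1 + 2.706025/306 = 1.008843.
Adjusted center: (0.34967 + z²/(2n))/1.008843 = 0.35099.
Radicand: p̂(1−p̂)/n + z²/(4n²) = 0.000743143 + 0.000007225 = 0.000750368.
Half-width = z·√(radicand)/denom = 1.645·0.027393/1.008843 = 0.04467.
Interval: 0.35099 ± 0.04467 → (0.3063, 0.3957).

(0.3063, 0.3957)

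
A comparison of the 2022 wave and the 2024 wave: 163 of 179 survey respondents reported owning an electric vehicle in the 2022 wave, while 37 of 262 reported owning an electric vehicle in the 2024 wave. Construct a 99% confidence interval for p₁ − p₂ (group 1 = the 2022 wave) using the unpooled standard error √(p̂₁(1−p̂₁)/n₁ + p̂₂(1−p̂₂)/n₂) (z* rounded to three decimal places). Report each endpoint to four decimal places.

p̂₁ = 0.91061, p̂₂ = 0.14122, so the observed difference is 0.76939.
SE = √(0.000454725 + 0.000462893) = √0.000917618 = 0.030292.
For 99% confidence, z* = 2.576. Margin = 2.576·0.030292 = 0.07803.
So the interval runs from 0.6914 to 0.8474.

(0.6914, 0.8474)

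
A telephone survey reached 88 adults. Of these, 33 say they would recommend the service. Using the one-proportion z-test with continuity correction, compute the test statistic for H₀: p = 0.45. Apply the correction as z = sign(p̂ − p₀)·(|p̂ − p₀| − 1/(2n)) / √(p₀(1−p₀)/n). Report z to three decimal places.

z = -1.307

Sample proportion p̂ = 33/88 = 0.37500. p̂ − p₀ = -0.075000.
Continuity correction 1/(2n) = 1/176 = 0.005682.
Corrected numerator: |-0.075000| − 0.005682 = 0.069318.
Under H₀, SE = √(p₀(1−p₀)/n) = √(0.45·0.55/88) = √0.002812500 = 0.053033.
z = −0.069318/0.053033 = -1.307.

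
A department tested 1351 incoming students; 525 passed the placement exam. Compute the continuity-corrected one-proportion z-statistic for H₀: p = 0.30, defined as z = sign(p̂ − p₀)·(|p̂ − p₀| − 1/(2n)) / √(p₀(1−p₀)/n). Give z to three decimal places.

The sample proportion is 525/1351 = 0.38860. p̂ − p₀ = 0.088601.
1/(2n) = 0.000370.
Corrected numerator: |0.088601| − 0.000370 = 0.088231.
Null standard error: √(0.30·0.70/1351) = √0.000155440 = 0.012468.
z = (+)0.088231/0.012468 = 7.077.

z = 7.077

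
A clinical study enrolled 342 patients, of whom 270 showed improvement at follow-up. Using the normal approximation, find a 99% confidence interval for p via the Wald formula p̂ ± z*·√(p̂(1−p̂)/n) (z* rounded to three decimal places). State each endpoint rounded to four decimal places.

The sample proportion is 270/342 = 0.78947.
Standard error of p̂: √(0.166205/342) = √0.000485979 = 0.022045.
The 99% critical value is z* = 2.576.
Margin of error: 2.576 × 0.022045 = 0.05679.
CI: 0.78947 ± 0.05679 = (0.7327, 0.8463).

(0.7327, 0.8463)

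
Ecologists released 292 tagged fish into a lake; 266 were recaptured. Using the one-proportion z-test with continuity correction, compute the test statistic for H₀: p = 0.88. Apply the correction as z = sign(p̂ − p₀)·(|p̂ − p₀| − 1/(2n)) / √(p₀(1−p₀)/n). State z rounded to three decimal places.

z = 1.538

p̂ = 266/292 = 0.91096. p̂ − p₀ = 0.030959.
1/(2n) = 0.001712.
Corrected numerator: |0.030959| − 0.001712 = 0.029247.
Null standard error: √(0.88·0.12/292) = √0.000361644 = 0.019017.
z = (+)0.029247/0.019017 = 1.538.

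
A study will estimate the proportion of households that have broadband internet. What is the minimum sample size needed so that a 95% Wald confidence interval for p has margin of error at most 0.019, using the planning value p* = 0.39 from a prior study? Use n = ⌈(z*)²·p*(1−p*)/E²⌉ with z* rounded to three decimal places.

n = 2532

The 95% critical value is z* = 1.960.
p*(1−p*) = 0.2379.
Required n before rounding: 3.841600 × 0.2379 / 0.019² = 2531.625.
Rounding up, n = 2532.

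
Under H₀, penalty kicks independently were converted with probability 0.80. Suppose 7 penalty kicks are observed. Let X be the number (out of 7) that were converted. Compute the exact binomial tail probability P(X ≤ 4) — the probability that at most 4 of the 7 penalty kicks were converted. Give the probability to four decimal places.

X ~ Binomial(n=7, p=0.80).
P(X ≤ 4) = Σ_{j=0}^{4} C(7,j)·0.80^j·0.20^{7−j}.
= 0.000013 + 0.000358 + 0.004301 + 0.028672 + 0.114688 = 0.1480.

P = 0.1480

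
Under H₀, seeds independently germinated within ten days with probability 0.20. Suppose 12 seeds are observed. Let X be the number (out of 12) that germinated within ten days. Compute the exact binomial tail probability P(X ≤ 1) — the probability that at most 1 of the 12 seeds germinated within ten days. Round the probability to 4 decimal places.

P = 0.2749

X is binomial with n = 12 and p = 0.20.
P(X ≤ 1) = C(12,0)·0.20^0·0.80^12 + C(12,1)·0.20^1·0.80^11.
= 0.068719 + 0.206158 = 0.2749.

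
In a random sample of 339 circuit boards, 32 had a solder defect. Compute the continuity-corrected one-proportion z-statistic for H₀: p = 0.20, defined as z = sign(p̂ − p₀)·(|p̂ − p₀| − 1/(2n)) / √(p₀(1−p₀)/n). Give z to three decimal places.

p̂ = 32/339 = 0.09440. p̂ − p₀ = -0.105605.
1/(2n) = 0.001475.
Corrected numerator: |-0.105605| − 0.001475 = 0.104130.
SE₀ = √(0.20·0.80/339) = 0.021725.
z = (−)0.104130/0.021725 = -4.793.

z = -4.793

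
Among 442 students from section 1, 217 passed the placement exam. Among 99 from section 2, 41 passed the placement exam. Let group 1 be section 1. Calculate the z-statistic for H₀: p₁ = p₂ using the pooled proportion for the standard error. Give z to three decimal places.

z = 1.383

Sample proportions: p̂₁ = 217/442 = 0.49095 and p̂₂ = 41/99 = 0.41414.
Pooled p̂ = (217+41)/(442+99) = 258/541 = 0.47689.
Pooled SE = √[0.2494661·0.01236345] ≈ 0.055536.
z = 0.07681/0.055536 = 1.383.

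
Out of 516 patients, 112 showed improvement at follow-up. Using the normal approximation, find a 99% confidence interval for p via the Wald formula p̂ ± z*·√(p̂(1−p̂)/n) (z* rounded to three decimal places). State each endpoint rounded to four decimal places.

(0.1703, 0.2638)

p̂ = 112/516 = 0.21705.
SE = √(p̂(1−p̂)/n) = √(0.169942/516) = 0.018148.
The 99% critical value is z* = 2.576.
Margin = 2.576·0.018148 = 0.04675.
So the interval runs from 0.1703 to 0.2638.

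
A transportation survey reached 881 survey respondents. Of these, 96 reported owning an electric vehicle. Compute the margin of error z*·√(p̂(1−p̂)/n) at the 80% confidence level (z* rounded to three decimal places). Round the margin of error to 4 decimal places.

ME = 0.0135

With x = 96 successes in n = 881, p̂ = 0.10897.
SE(p̂) = √(0.10897·0.89103/881) = 0.010498.
For 80% confidence, z* = 1.282.
So ME = 0.0135.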